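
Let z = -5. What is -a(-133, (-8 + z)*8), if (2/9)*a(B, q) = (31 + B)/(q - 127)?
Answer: -153/77 ≈ -1.9870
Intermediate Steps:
a(B, q) = 9*(31 + B)/(2*(-127 + q)) (a(B, q) = 9*((31 + B)/(q - 127))/2 = 9*((31 + B)/(-127 + q))/2 = 9*(31 + B)/(2*(-127 + q)))
-a(-133, (-8 + z)*8) = -9*(31 - 133)/(2*(-127 + (-8 - 5)*8)) = -9*(-102)/(2*(-127 - 13*8)) = -9*(-102)/(2*(-127 - 104)) = -9*(-102)/(2*(-231)) = -9*(-1)*(-102)/(2*231) = -1*153/77 = -153/77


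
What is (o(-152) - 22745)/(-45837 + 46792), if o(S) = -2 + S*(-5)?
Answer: -21987/955 ≈ -23.023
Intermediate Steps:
o(S) = -2 - 5*S
(o(-152) - 22745)/(-45837 + 46792) = ((-2 - 5*(-152)) - 22745)/(-45837 + 46792) = ((-2 + 760) - 22745)/955 = (758 - 22745)*(1/955) = -21987*1/955 = -21987/955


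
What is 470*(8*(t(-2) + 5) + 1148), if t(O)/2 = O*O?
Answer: 588440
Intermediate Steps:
t(O) = 2*O² (t(O) = 2*(O*O) = 2*O²)
470*(8*(t(-2) + 5) + 1148) = 470*(8*(2*(-2)² + 5) + 1148) = 470*(8*(2*4 + 5) + 1148) = 470*(8*(8 + 5) + 1148) = 470*(8*13 + 1148) = 470*(104 + 1148) = 470*1252 = 588440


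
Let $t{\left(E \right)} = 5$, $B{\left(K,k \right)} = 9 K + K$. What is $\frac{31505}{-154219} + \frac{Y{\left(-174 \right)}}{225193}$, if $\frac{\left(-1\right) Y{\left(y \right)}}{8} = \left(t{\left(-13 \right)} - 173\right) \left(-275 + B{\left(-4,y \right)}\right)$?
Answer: $- \frac{72384861305}{34729039267} \approx -2.0843$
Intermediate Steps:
$B{\left(K,k \right)} = 10 K$
$Y{\left(y \right)} = -423360$ ($Y{\left(y \right)} = - 8 \left(5 - 173\right) \left(-275 + 10 \left(-4\right)\right) = - 8 \left(- 168 \left(-275 - 40\right)\right) = - 8 \left(\left(-168\right) \left(-315\right)\right) = \left(-8\right) 52920 = -423360$)
$\frac{31505}{-154219} + \frac{Y{\left(-174 \right)}}{225193} = \frac{31505}{-154219} - \frac{423360}{225193} = 31505 \left(- \frac{1}{154219}\right) - \frac{423360}{225193} = - \frac{31505}{154219} - \frac{423360}{225193} = - \frac{72384861305}{34729039267}$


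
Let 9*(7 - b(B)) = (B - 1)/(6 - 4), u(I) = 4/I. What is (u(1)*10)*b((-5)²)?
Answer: 680/3 ≈ 226.67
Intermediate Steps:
b(B) = 127/18 - B/18 (b(B) = 7 - (B - 1)/(9*(6 - 4)) = 7 - (-1 + B)/(9*2) = 7 - (-½ + B/2)/9 = 7 + (1/18 - B/18) = 127/18 - B/18)
(u(1)*10)*b((-5)²) = ((4/1)*10)*(127/18 - 1/18*(-5)²) = ((4*1)*10)*(127/18 - 1/18*25) = (4*10)*(127/18 - 25/18) = 40*(17/3) = 680/3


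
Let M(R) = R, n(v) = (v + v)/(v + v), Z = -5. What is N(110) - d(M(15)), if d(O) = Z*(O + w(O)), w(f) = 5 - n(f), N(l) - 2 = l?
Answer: 207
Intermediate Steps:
N(l) = 2 + l
n(v) = 1 (n(v) = (2*v)/((2*v)) = (2*v)*(1/(2*v)) = 1)
w(f) = 4 (w(f) = 5 - 1*1 = 5 - 1 = 4)
d(O) = -20 - 5*O (d(O) = -5*(O + 4) = -5*(4 + O) = -20 - 5*O)
N(110) - d(M(15)) = (2 + 110) - (-20 - 5*15) = 112 - (-20 - 75) = 112 - 1*(-95) = 112 + 95 = 207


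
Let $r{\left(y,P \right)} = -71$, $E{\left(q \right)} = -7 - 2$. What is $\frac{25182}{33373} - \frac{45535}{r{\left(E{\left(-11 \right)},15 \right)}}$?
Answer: $\frac{1521427477}{2369483} \approx 642.09$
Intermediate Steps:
$E{\left(q \right)} = -9$ ($E{\left(q \right)} = -7 - 2 = -9$)
$\frac{25182}{33373} - \frac{45535}{r{\left(E{\left(-11 \right)},15 \right)}} = \frac{25182}{33373} - \frac{45535}{-71} = 25182 \cdot \frac{1}{33373} - - \frac{45535}{71} = \frac{25182}{33373} + \frac{45535}{71} = \frac{1521427477}{2369483}$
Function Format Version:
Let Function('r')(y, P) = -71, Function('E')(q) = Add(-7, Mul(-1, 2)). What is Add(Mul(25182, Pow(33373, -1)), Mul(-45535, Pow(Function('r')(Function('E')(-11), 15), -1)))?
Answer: Rational(1521427477, 2369483) ≈ 642.09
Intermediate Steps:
Function('E')(q) = -9 (Function('E')(q) = Add(-7, -2) = -9)
Add(Mul(25182, Pow(33373, -1)), Mul(-45535, Pow(Function('r')(Function('E')(-11), 15), -1))) = Add(Mul(25182, Pow(33373, -1)), Mul(-45535, Pow(-71, -1))) = Add(Mul(25182, Rational(1, 33373)), Mul(-45535, Rational(-1, 71))) = Add(Rational(25182, 33373), Rational(45535, 71)) = Rational(1521427477, 2369483)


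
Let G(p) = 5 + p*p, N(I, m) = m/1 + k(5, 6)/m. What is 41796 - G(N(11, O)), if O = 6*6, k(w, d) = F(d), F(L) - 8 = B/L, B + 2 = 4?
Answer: 472138655/11664 ≈ 40478.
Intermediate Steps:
B = 2 (B = -2 + 4 = 2)
F(L) = 8 + 2/L
k(w, d) = 8 + 2/d
O = 36
N(I, m) = m + 25/(3*m) (N(I, m) = m/1 + (8 + 2/6)/m = m*1 + (8 + 2*(⅙))/m = m + (8 + ⅓)/m = m + 25/(3*m))
G(p) = 5 + p²
41796 - G(N(11, O)) = 41796 - (5 + (36 + (25/3)/36)²) = 41796 - (5 + (36 + (25/3)*(1/36))²) = 41796 - (5 + (36 + 25/108)²) = 41796 - (5 + (3913/108)²) = 41796 - (5 + 15311569/11664) = 41796 - 1*15369889/11664 = 41796 - 15369889/11664 = 472138655/11664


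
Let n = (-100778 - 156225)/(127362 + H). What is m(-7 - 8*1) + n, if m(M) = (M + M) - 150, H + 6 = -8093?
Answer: -21724343/119263 ≈ -182.16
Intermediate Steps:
H = -8099 (H = -6 - 8093 = -8099)
m(M) = -150 + 2*M (m(M) = 2*M - 150 = -150 + 2*M)
n = -257003/119263 (n = (-100778 - 156225)/(127362 - 8099) = -257003/119263 ≈ -2.1549)
m(-7 - 8*1) + n = (-150 + 2*(-7 - 8*1)) - 257003/119263 = (-150 + 2*(-7 - 8)) - 257003/119263 = (-150 + 2*(-15)) - 257003/119263 = (-150 - 30) - 257003/119263 = -180 - 257003/119263 = -21724343/119263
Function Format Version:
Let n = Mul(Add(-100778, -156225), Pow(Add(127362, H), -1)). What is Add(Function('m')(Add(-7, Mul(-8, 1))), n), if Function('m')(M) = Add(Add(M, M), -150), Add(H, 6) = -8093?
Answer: Rational(-21724343, 119263) ≈ -182.16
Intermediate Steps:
H = -8099 (H = Add(-6, -8093) = -8099)
Function('m')(M) = Add(-150, Mul(2, M)) (Function('m')(M) = Add(Mul(2, M), -150) = Add(-150, Mul(2, M)))
n = Rational(-257003, 119263) (n = Mul(Add(-100778, -156225), Pow(Add(127362, -8099), -1)) = Mul(-257003, Pow(119263, -1)) = Mul(-257003, Rational(1, 119263)) = Rational(-257003, 119263) ≈ -2.1549)
Add(Function('m')(Add(-7, Mul(-8, 1))), n) = Add(Add(-150, Mul(2, Add(-7, Mul(-8, 1)))), Rational(-257003, 119263)) = Add(Add(-150, Mul(2, Add(-7, -8))), Rational(-257003, 119263)) = Add(Add(-150, Mul(2, -15)), Rational(-257003, 119263)) = Add(Add(-150, -30), Rational(-257003, 119263)) = Add(-180, Rational(-257003, 119263)) = Rational(-21724343, 119263)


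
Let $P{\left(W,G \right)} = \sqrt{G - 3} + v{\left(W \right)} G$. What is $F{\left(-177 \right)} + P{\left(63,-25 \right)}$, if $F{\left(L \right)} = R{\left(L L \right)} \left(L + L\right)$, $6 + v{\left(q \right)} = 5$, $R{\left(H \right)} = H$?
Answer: $-11090441 + 2 i \sqrt{7} \approx -1.109 \cdot 10^{7} + 5.2915 i$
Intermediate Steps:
$v{\left(q \right)} = -1$ ($v{\left(q \right)} = -6 + 5 = -1$)
$P{\left(W,G \right)} = \sqrt{-3 + G} - G$ ($P{\left(W,G \right)} = \sqrt{G - 3} - G = \sqrt{-3 + G} - G$)
$F{\left(L \right)} = 2 L^{3}$ ($F{\left(L \right)} = L L \left(L + L\right) = L^{2} \cdot 2 L = 2 L^{3}$)
$F{\left(-177 \right)} + P{\left(63,-25 \right)} = 2 \left(-177\right)^{3} + \left(\sqrt{-3 - 25} - -25\right) = 2 \left(-5545233\right) + \left(\sqrt{-28} + 25\right) = -11090466 + \left(2 i \sqrt{7} + 25\right) = -11090466 + \left(25 + 2 i \sqrt{7}\right) = -11090441 + 2 i \sqrt{7}$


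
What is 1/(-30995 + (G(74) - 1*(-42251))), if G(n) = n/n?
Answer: 1/11257 ≈ 8.8834e-5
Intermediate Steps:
G(n) = 1
1/(-30995 + (G(74) - 1*(-42251))) = 1/(-30995 + (1 - 1*(-42251))) = 1/(-30995 + (1 + 42251)) = 1/(-30995 + 42252) = 1/11257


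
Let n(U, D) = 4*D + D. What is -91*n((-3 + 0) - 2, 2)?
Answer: -910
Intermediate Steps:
n(U, D) = 5*D
-91*n((-3 + 0) - 2, 2) = -455*2 = -91*10 = -910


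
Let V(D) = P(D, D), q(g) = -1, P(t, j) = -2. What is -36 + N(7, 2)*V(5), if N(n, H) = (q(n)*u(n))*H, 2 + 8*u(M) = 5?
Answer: -69/2 ≈ -34.500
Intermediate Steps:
u(M) = 3/8 (u(M) = -¼ + (⅛)*5 = -¼ + 5/8 = 3/8)
V(D) = -2
N(n, H) = -3*H/8 (N(n, H) = (-1*3/8)*H = -3*H/8)
-36 + N(7, 2)*V(5) = -36 - 3/8*2*(-2) = -36 - ¾*(-2) = -36 + 3/2 = -69/2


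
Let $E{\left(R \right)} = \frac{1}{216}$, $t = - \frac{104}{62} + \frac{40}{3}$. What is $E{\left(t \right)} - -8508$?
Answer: $\frac{1837729}{216} \approx 8508.0$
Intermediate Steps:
$t = \frac{1084}{93}$ ($t = \left(-104\right) \frac{1}{62} + 40 \cdot \frac{1}{3} = - \frac{52}{31} + \frac{40}{3} = \frac{1084}{93} \approx 11.656$)
$E{\left(R \right)} = \frac{1}{216}$
$E{\left(t \right)} - -8508 = \frac{1}{216} - -8508 = \frac{1}{216} + 8508 = \frac{1837729}{216}$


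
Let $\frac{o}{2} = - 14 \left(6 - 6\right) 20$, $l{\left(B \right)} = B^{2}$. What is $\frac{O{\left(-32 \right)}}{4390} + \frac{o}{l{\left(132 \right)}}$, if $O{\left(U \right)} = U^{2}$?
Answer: $\frac{512}{2195} \approx 0.23326$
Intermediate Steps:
$o = 0$ ($o = 2 - 14 \left(6 - 6\right) 20 = 2 \left(-14\right) 0 \cdot 20 = 2 \cdot 0 \cdot 20 = 2 \cdot 0 = 0$)
$\frac{O{\left(-32 \right)}}{4390} + \frac{o}{l{\left(132 \right)}} = \frac{\left(-32\right)^{2}}{4390} + \frac{0}{132^{2}} = 1024 \cdot \frac{1}{4390} + \frac{0}{17424} = \frac{512}{2195} + 0 \cdot \frac{1}{17424} = \frac{512}{2195} + 0 = \frac{512}{2195}$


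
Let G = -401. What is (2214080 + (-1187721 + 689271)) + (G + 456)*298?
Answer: 1732020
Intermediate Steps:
(2214080 + (-1187721 + 689271)) + (G + 456)*298 = (2214080 + (-1187721 + 689271)) + (-401 + 456)*298 = (2214080 - 498450) + 55*298 = 1715630 + 16390 = 1732020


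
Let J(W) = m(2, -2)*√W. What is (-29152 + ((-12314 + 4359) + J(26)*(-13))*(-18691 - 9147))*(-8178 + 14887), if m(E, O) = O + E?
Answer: 1485521123842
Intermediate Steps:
m(E, O) = E + O
J(W) = 0 (J(W) = (2 - 2)*√W = 0*√W = 0)
(-29152 + ((-12314 + 4359) + J(26)*(-13))*(-18691 - 9147))*(-8178 + 14887) = (-29152 + ((-12314 + 4359) + 0*(-13))*(-18691 - 9147))*(-8178 + 14887) = (-29152 + (-7955 + 0)*(-27838))*6709 = (-29152 - 7955*(-27838))*6709 = (-29152 + 221451290)*6709 = 221422138*6709 = 1485521123842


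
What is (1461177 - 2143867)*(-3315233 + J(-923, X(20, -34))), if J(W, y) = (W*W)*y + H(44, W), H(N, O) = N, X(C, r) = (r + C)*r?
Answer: -274579976310350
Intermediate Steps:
X(C, r) = r*(C + r) (X(C, r) = (C + r)*r = r*(C + r))
J(W, y) = 44 + y*W**2 (J(W, y) = (W*W)*y + 44 = W**2*y + 44 = y*W**2 + 44 = 44 + y*W**2)
(1461177 - 2143867)*(-3315233 + J(-923, X(20, -34))) = (1461177 - 2143867)*(-3315233 + (44 - 34*(20 - 34)*(-923)**2)) = -682690*(-3315233 + (44 - 34*(-14)*851929)) = -682690*(-3315233 + (44 + 476*851929)) = -682690*(-3315233 + (44 + 405518204)) = -682690*(-3315233 + 405518248) = -682690*402203015 = -274579976310350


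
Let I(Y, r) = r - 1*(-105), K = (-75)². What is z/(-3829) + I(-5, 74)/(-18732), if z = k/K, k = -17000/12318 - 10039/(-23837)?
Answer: -3850377992945131/402936405669517500 ≈ -0.0095558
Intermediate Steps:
K = 5625
I(Y, r) = 105 + r (I(Y, r) = r + 105 = 105 + r)
k = -140784299/146812083 (k = -17000*1/12318 - 10039*(-1/23837) = -8500/6159 + 10039/23837 = -140784299/146812083 ≈ -0.95894)
z = -140784299/825817966875 (z = -140784299/146812083/5625 = -140784299/146812083*1/5625 = -140784299/825817966875 ≈ -0.00017048)
z/(-3829) + I(-5, 74)/(-18732) = -140784299/825817966875/(-3829) + (105 + 74)/(-18732) = -140784299/825817966875*(-1/3829) + 179*(-1/18732) = 140784299/3162056995164375 - 179/18732 = -3850377992945131/402936405669517500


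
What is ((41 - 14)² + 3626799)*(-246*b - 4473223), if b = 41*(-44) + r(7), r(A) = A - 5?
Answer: -14618687540568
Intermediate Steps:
r(A) = -5 + A
b = -1802 (b = 41*(-44) + (-5 + 7) = -1804 + 2 = -1802)
((41 - 14)² + 3626799)*(-246*b - 4473223) = ((41 - 14)² + 3626799)*(-246*(-1802) - 4473223) = (27² + 3626799)*(443292 - 4473223) = (729 + 3626799)*(-4029931) = 3627528*(-4029931) = -14618687540568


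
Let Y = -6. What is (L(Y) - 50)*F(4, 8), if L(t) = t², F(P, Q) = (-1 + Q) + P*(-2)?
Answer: 14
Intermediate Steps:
F(P, Q) = -1 + Q - 2*P (F(P, Q) = (-1 + Q) - 2*P = -1 + Q - 2*P)
(L(Y) - 50)*F(4, 8) = ((-6)² - 50)*(-1 + 8 - 2*4) = (36 - 50)*(-1 + 8 - 8) = -14*(-1) = 14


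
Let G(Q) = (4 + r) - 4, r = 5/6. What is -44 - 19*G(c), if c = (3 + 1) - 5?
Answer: -359/6 ≈ -59.833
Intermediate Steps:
r = 5/6 (r = 5*(1/6) = 5/6 ≈ 0.83333)
c = -1 (c = 4 - 5 = -1)
G(Q) = 5/6 (G(Q) = (4 + 5/6) - 4 = 29/6 - 4 = 5/6)
-44 - 19*G(c) = -44 - 19*5/6 = -44 - 95/6 = -359/6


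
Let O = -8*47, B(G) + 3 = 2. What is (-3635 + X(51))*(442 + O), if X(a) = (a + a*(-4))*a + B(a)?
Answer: -754974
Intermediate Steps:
B(G) = -1 (B(G) = -3 + 2 = -1)
X(a) = -1 - 3*a² (X(a) = (a + a*(-4))*a - 1 = (a - 4*a)*a - 1 = (-3*a)*a - 1 = -3*a² - 1 = -1 - 3*a²)
O = -376
(-3635 + X(51))*(442 + O) = (-3635 + (-1 - 3*51²))*(442 - 376) = (-3635 + (-1 - 3*2601))*66 = (-3635 + (-1 - 7803))*66 = (-3635 - 7804)*66 = -11439*66 = -754974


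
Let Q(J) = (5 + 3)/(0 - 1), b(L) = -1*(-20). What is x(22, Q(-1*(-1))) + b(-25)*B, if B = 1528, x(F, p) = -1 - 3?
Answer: 30556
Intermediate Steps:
b(L) = 20
Q(J) = -8 (Q(J) = 8/(-1) = 8*(-1) = -8)
x(F, p) = -4
x(22, Q(-1*(-1))) + b(-25)*B = -4 + 20*1528 = -4 + 30560 = 30556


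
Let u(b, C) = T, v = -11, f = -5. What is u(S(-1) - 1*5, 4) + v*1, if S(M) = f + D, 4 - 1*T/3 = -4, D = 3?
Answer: 13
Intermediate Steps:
T = 24 (T = 12 - 3*(-4) = 12 + 12 = 24)
S(M) = -2 (S(M) = -5 + 3 = -2)
u(b, C) = 24
u(S(-1) - 1*5, 4) + v*1 = 24 - 11*1 = 24 - 11 = 13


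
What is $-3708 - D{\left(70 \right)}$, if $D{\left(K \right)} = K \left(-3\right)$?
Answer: $-3498$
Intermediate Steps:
$D{\left(K \right)} = - 3 K$
$-3708 - D{\left(70 \right)} = -3708 - \left(-3\right) 70 = -3708 - -210 = -3708 + 210 = -3498$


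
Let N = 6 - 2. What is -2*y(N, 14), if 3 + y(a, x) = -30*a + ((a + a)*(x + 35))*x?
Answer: -10730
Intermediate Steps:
N = 4
y(a, x) = -3 - 30*a + 2*a*x*(35 + x) (y(a, x) = -3 + (-30*a + ((a + a)*(x + 35))*x) = -3 + (-30*a + ((2*a)*(35 + x))*x) = -3 + (-30*a + (2*a*(35 + x))*x) = -3 + (-30*a + 2*a*x*(35 + x)) = -3 - 30*a + 2*a*x*(35 + x))
-2*y(N, 14) = -2*(-3 - 30*4 + 2*4*14² + 70*4*14) = -2*(-3 - 120 + 2*4*196 + 3920) = -2*(-3 - 120 + 1568 + 3920) = -2*5365 = -10730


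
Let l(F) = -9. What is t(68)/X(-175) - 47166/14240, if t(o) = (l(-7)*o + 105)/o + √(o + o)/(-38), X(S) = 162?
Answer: -10975007/3268080 - √34/3078 ≈ -3.3601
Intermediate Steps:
t(o) = (105 - 9*o)/o - √2*√o/38 (t(o) = (-9*o + 105)/o + √(o + o)/(-38) = (105 - 9*o)/o + √(2*o)*(-1/38) = (105 - 9*o)/o + (√2*√o)*(-1/38) = (105 - 9*o)/o - √2*√o/38)
t(68)/X(-175) - 47166/14240 = (-9 + 105/68 - √2*√68/38)/162 - 47166/14240 = (-9 + 105*(1/68) - √2*2*√17/38)*(1/162) - 47166*1/14240 = (-9 + 105/68 - √34/19)*(1/162) - 23583/7120 = (-507/68 - √34/19)*(1/162) - 23583/7120 = (-169/3672 - √34/3078) - 23583/7120 = -10975007/3268080 - √34/3078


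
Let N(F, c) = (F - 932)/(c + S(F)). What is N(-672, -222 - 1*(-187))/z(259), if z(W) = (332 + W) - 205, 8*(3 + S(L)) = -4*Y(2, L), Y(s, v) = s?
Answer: 802/7527 ≈ 0.10655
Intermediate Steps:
S(L) = -4 (S(L) = -3 + (-4*2)/8 = -3 + (1/8)*(-8) = -3 - 1 = -4)
z(W) = 127 + W
N(F, c) = (-932 + F)/(-4 + c) (N(F, c) = (F - 932)/(c - 4) = (-932 + F)/(-4 + c))
N(-672, -222 - 1*(-187))/z(259) = ((-932 - 672)/(-4 + (-222 - 1*(-187))))/(127 + 259) = (-1604/(-4 + (-222 + 187)))/386 = (-1604/(-4 - 35))*(1/386) = (-1604/(-39))*(1/386) = -1/39*(-1604)*(1/386) = (1604/39)*(1/386) = 802/7527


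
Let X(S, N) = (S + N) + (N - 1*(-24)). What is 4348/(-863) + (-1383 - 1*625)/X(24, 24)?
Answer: -268789/10356 ≈ -25.955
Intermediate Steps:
X(S, N) = 24 + S + 2*N (X(S, N) = (N + S) + (N + 24) = (N + S) + (24 + N) = 24 + S + 2*N)
4348/(-863) + (-1383 - 1*625)/X(24, 24) = 4348/(-863) + (-1383 - 1*625)/(24 + 24 + 2*24) = 4348*(-1/863) + (-1383 - 625)/(24 + 24 + 48) = -4348/863 - 2008/96 = -4348/863 - 2008*1/96 = -4348/863 - 251/12 = -268789/10356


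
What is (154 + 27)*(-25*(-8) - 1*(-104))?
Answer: 55024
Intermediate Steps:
(154 + 27)*(-25*(-8) - 1*(-104)) = 181*(200 + 104) = 181*304 = 55024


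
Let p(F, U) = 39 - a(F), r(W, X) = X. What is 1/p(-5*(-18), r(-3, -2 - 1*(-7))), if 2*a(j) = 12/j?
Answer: 15/584 ≈ 0.025685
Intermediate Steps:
a(j) = 6/j (a(j) = (12/j)/2 = 6/j)
p(F, U) = 39 - 6/F
1/p(-5*(-18), r(-3, -2 - 1*(-7))) = 1/(39 - 6/((-5*(-18)))) = 1/(39 - 6/90) = 1/(39 - 6*1/90) = 1/(39 - 1/15) = 1/(584/15) = 15/584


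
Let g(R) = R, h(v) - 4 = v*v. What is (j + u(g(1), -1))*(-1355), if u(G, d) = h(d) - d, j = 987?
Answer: -1345515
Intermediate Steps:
h(v) = 4 + v² (h(v) = 4 + v*v = 4 + v²)
u(G, d) = 4 + d² - d (u(G, d) = (4 + d²) - d = 4 + d² - d)
(j + u(g(1), -1))*(-1355) = (987 + (4 + (-1)² - 1*(-1)))*(-1355) = (987 + (4 + 1 + 1))*(-1355) = (987 + 6)*(-1355) = 993*(-1355) = -1345515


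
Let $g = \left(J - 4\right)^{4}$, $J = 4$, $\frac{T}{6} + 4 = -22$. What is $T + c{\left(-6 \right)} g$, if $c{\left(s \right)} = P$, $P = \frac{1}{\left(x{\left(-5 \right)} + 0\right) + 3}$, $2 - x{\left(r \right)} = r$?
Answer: $-156$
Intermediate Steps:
$T = -156$ ($T = -24 + 6 \left(-22\right) = -24 - 132 = -156$)
$x{\left(r \right)} = 2 - r$
$P = \frac{1}{10}$ ($P = \frac{1}{\left(\left(2 - -5\right) + 0\right) + 3} = \frac{1}{\left(\left(2 + 5\right) + 0\right) + 3} = \frac{1}{\left(7 + 0\right) + 3} = \frac{1}{7 + 3} = \frac{1}{10} \approx 0.1$)
$g = 0$ ($g = \left(4 - 4\right)^{4} = 0^{4} = 0$)
$c{\left(s \right)} = \frac{1}{10}$
$T + c{\left(-6 \right)} g = -156 + \frac{1}{10} \cdot 0 = -156 + 0 = -156$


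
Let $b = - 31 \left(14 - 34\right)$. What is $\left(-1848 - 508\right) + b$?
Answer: $-1736$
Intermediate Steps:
$b = 620$ ($b = \left(-31\right) \left(-20\right) = 620$)
$\left(-1848 - 508\right) + b = \left(-1848 - 508\right) + 620 = -2356 + 620 = -1736$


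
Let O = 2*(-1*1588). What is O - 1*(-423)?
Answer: -2753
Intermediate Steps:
O = -3176 (O = 2*(-1588) = -3176)
O - 1*(-423) = -3176 - 1*(-423) = -3176 + 423 = -2753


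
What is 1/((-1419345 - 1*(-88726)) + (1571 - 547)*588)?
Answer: -1/728507 ≈ -1.3727e-6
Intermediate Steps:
1/((-1419345 - 1*(-88726)) + (1571 - 547)*588) = 1/((-1419345 + 88726) + 1024*588) = 1/(-1330619 + 602112) = 1/(-728507) = -1/728507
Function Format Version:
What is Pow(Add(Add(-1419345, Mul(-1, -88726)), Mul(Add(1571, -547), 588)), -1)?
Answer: Rational(-1, 728507) ≈ -1.3727e-6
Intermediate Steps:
Pow(Add(Add(-1419345, Mul(-1, -88726)), Mul(Add(1571, -547), 588)), -1) = Pow(Add(Add(-1419345, 88726), Mul(1024, 588)), -1) = Pow(Add(-1330619, 602112), -1) = Pow(-728507, -1) = Rational(-1, 728507)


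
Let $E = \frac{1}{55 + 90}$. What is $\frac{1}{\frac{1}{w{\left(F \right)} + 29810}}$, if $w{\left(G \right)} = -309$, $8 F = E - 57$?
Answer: $29501$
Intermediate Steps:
$E = \frac{1}{145} \approx 0.0068966$
$F = - \frac{1033}{145}$ ($F = \frac{\frac{1}{145} - 57}{8} = \frac{1}{8} \left(- \frac{8264}{145}\right) = - \frac{1033}{145} \approx -7.1241$)
$\frac{1}{\frac{1}{w{\left(F \right)} + 29810}} = \frac{1}{\frac{1}{-309 + 29810}} = \frac{1}{\frac{1}{29501}} = 29501$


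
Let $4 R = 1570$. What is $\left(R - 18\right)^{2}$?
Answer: $\frac{561001}{4} \approx 1.4025 \cdot 10^{5}$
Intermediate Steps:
$R = \frac{785}{2}$ ($R = \frac{1}{4} \cdot 1570 = \frac{785}{2} \approx 392.5$)
$\left(R - 18\right)^{2} = \left(\frac{785}{2} - 18\right)^{2} = \left(\frac{749}{2}\right)^{2} = \frac{561001}{4}$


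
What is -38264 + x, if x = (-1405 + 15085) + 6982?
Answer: -17602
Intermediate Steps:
x = 20662 (x = 13680 + 6982 = 20662)
-38264 + x = -38264 + 20662 = -17602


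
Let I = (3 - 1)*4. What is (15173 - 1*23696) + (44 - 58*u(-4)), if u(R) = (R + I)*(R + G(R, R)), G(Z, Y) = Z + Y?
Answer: -5695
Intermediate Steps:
G(Z, Y) = Y + Z
I = 8 (I = 2*4 = 8)
u(R) = 3*R*(8 + R) (u(R) = (R + 8)*(R + (R + R)) = (8 + R)*(R + 2*R) = (8 + R)*(3*R) = 3*R*(8 + R))
(15173 - 1*23696) + (44 - 58*u(-4)) = (15173 - 1*23696) + (44 - 174*(-4)*(8 - 4)) = (15173 - 23696) + (44 - 174*(-4)*4) = -8523 + (44 - 58*(-48)) = -8523 + (44 + 2784) = -8523 + 2828 = -5695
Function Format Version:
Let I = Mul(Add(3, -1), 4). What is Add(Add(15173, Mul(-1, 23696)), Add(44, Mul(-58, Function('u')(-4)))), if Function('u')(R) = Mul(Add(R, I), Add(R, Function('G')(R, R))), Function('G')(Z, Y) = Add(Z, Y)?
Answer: -5695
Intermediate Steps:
Function('G')(Z, Y) = Add(Y, Z)
I = 8 (I = Mul(2, 4) = 8)
Function('u')(R) = Mul(3, R, Add(8, R)) (Function('u')(R) = Mul(Add(R, 8), Add(R, Add(R, R))) = Mul(Add(8, R), Add(R, Mul(2, R))) = Mul(Add(8, R), Mul(3, R)) = Mul(3, R, Add(8, R)))
Add(Add(15173, Mul(-1, 23696)), Add(44, Mul(-58, Function('u')(-4)))) = Add(Add(15173, Mul(-1, 23696)), Add(44, Mul(-58, Mul(3, -4, Add(8, -4))))) = Add(Add(15173, -23696), Add(44, Mul(-58, Mul(3, -4, 4)))) = Add(-8523, Add(44, Mul(-58, -48))) = Add(-8523, Add(44, 2784)) = Add(-8523, 2828) = -5695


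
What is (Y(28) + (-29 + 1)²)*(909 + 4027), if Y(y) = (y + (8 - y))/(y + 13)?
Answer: 158702272/41 ≈ 3.8708e+6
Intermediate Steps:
Y(y) = 8/(13 + y)
(Y(28) + (-29 + 1)²)*(909 + 4027) = (8/(13 + 28) + (-29 + 1)²)*(909 + 4027) = (8/41 + (-28)²)*4936 = (8*(1/41) + 784)*4936 = (8/41 + 784)*4936 = (32152/41)*4936 = 158702272/41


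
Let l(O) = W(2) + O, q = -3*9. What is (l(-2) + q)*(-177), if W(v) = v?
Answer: 4779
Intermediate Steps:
q = -27
l(O) = 2 + O
(l(-2) + q)*(-177) = ((2 - 2) - 27)*(-177) = (0 - 27)*(-177) = -27*(-177) = 4779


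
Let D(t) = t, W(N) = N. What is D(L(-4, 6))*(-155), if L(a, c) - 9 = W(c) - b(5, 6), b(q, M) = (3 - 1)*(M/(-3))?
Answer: -2945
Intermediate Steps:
b(q, M) = -2*M/3 (b(q, M) = 2*(M*(-⅓)) = 2*(-M/3) = -2*M/3)
L(a, c) = 13 + c (L(a, c) = 9 + (c - (-2)*6/3) = 9 + (c - 1*(-4)) = 9 + (c + 4) = 9 + (4 + c) = 13 + c)
D(L(-4, 6))*(-155) = (13 + 6)*(-155) = 19*(-155) = -2945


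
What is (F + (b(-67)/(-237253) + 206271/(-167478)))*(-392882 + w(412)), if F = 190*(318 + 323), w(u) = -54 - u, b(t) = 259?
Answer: -317250568653906429210/6622442989 ≈ -4.7905e+10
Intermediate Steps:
F = 121790 (F = 190*641 = 121790)
(F + (b(-67)/(-237253) + 206271/(-167478)))*(-392882 + w(412)) = (121790 + (259/(-237253) + 206271/(-167478)))*(-392882 + (-54 - 1*412)) = (121790 + (259*(-1/237253) + 206271*(-1/167478)))*(-392882 + (-54 - 412)) = (121790 + (-259/237253 - 68757/55826))*(-392882 - 466) = (121790 - 16327263455/13244885978)*(-393348) = (1613078335997165/13244885978)*(-393348) = -317250568653906429210/6622442989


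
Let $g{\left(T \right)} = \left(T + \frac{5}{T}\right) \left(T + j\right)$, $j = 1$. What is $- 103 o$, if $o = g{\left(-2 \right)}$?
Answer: $- \frac{927}{2} \approx -463.5$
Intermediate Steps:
$g{\left(T \right)} = \left(1 + T\right) \left(T + \frac{5}{T}\right)$ ($g{\left(T \right)} = \left(T + \frac{5}{T}\right) \left(T + 1\right) = \left(T + \frac{5}{T}\right) \left(1 + T\right) = \left(1 + T\right) \left(T + \frac{5}{T}\right)$)
$o = \frac{9}{2}$ ($o = 5 - 2 + \left(-2\right)^{2} + \frac{5}{-2} = 5 - 2 + 4 + 5 \left(- \frac{1}{2}\right) = 5 - 2 + 4 - \frac{5}{2} = \frac{9}{2} \approx 4.5$)
$- 103 o = \left(-103\right) \frac{9}{2} = - \frac{927}{2}$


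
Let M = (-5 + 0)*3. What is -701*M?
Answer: 10515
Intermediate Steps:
M = -15 (M = -5*3 = -15)
-701*M = -701*(-15) = 10515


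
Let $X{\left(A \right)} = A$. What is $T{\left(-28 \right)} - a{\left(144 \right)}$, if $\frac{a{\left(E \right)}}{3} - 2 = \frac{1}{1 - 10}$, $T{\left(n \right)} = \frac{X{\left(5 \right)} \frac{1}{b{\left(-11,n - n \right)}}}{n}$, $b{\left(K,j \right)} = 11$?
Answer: $- \frac{5251}{924} \approx -5.6829$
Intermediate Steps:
$T{\left(n \right)} = \frac{5}{11 n}$ ($T{\left(n \right)} = \frac{5 \cdot \frac{1}{11}}{n} = \frac{5}{11 n}$)
$a{\left(E \right)} = \frac{17}{3}$ ($a{\left(E \right)} = 6 + \frac{3}{1 - 10} = 6 + \frac{3}{-9} = 6 + 3 \left(- \frac{1}{9}\right) = 6 - \frac{1}{3} = \frac{17}{3}$)
$T{\left(-28 \right)} - a{\left(144 \right)} = \frac{5}{11 \left(-28\right)} - \frac{17}{3} = \frac{5}{11} \left(- \frac{1}{28}\right) - \frac{17}{3} = - \frac{5}{308} - \frac{17}{3} = - \frac{5251}{924}$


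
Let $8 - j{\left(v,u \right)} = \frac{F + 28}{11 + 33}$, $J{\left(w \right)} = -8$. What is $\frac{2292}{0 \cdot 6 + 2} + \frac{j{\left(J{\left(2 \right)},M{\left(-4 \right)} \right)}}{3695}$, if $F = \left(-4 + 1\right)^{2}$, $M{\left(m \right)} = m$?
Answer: $\frac{37263399}{32516} \approx 1146.0$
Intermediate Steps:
$F = 9$ ($F = \left(-3\right)^{2} = 9$)
$j{\left(v,u \right)} = \frac{315}{44}$ ($j{\left(v,u \right)} = 8 - \frac{9 + 28}{11 + 33} = 8 - \frac{37}{44} = \frac{315}{44}$)
$\frac{2292}{0 \cdot 6 + 2} + \frac{j{\left(J{\left(2 \right)},M{\left(-4 \right)} \right)}}{3695} = \frac{2292}{0 \cdot 6 + 2} + \frac{315}{44 \cdot 3695} = \frac{2292}{0 + 2} + \frac{315}{44} \cdot \frac{1}{3695} = \frac{2292}{2} + \frac{63}{32516} = 2292 \cdot \frac{1}{2} + \frac{63}{32516} = 1146 + \frac{63}{32516} = \frac{37263399}{32516}$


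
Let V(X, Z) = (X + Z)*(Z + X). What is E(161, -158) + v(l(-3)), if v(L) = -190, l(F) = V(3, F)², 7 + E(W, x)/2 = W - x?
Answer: 434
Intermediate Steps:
E(W, x) = -14 - 2*x + 2*W (E(W, x) = -14 + 2*(W - x) = -14 + (-2*x + 2*W) = -14 - 2*x + 2*W)
V(X, Z) = (X + Z)² (V(X, Z) = (X + Z)*(X + Z) = (X + Z)²)
l(F) = (3 + F)⁴ (l(F) = ((3 + F)²)² = (3 + F)⁴)
E(161, -158) + v(l(-3)) = (-14 - 2*(-158) + 2*161) - 190 = (-14 + 316 + 322) - 190 = 624 - 190 = 434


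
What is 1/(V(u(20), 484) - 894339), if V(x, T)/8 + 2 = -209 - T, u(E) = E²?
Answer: -1/899899 ≈ -1.1112e-6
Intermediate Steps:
V(x, T) = -1688 - 8*T (V(x, T) = -16 + 8*(-209 - T) = -16 + (-1672 - 8*T) = -1688 - 8*T)
1/(V(u(20), 484) - 894339) = 1/((-1688 - 8*484) - 894339) = 1/((-1688 - 3872) - 894339) = 1/(-5560 - 894339) = 1/(-899899) = -1/899899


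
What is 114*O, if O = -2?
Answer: -228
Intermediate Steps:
114*O = 114*(-2) = -228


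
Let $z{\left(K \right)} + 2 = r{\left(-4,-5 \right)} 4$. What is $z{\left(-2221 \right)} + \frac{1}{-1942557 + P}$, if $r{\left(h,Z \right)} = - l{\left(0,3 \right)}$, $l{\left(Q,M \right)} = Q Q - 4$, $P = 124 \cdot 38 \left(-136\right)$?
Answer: $\frac{36167445}{2583389} \approx 14.0$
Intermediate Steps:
$P = -640832$ ($P = 4712 \left(-136\right) = -640832$)
$l{\left(Q,M \right)} = -4 + Q^{2}$ ($l{\left(Q,M \right)} = Q^{2} - 4 = -4 + Q^{2}$)
$r{\left(h,Z \right)} = 4$ ($r{\left(h,Z \right)} = - (-4 + 0^{2}) = - (-4 + 0) = \left(-1\right) \left(-4\right) = 4$)
$z{\left(K \right)} = 14$ ($z{\left(K \right)} = -2 + 4 \cdot 4 = -2 + 16 = 14$)
$z{\left(-2221 \right)} + \frac{1}{-1942557 + P} = 14 + \frac{1}{-1942557 - 640832} = 14 + \frac{1}{-2583389} = 14 - \frac{1}{2583389} = \frac{36167445}{2583389}$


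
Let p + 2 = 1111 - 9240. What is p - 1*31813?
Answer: -39944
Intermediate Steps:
p = -8131 (p = -2 + (1111 - 9240) = -2 - 8129 = -8131)
p - 1*31813 = -8131 - 1*31813 = -8131 - 31813 = -39944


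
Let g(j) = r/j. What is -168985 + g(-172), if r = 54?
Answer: -14532737/86 ≈ -1.6899e+5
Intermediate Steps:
g(j) = 54/j
-168985 + g(-172) = -168985 + 54/(-172) = -168985 + 54*(-1/172) = -168985 - 27/86 = -14532737/86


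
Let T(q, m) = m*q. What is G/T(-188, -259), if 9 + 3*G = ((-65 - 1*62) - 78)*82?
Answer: -16819/146076 ≈ -0.11514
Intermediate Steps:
G = -16819/3 (G = -3 + (((-65 - 1*62) - 78)*82)/3 = -3 + (((-65 - 62) - 78)*82)/3 = -3 + ((-127 - 78)*82)/3 = -3 + (-205*82)/3 = -3 + (1/3)*(-16810) = -3 - 16810/3 = -16819/3 ≈ -5606.3)
G/T(-188, -259) = -16819/(3*((-259*(-188)))) = -16819/3/48692 = -16819/3*1/48692 = -16819/146076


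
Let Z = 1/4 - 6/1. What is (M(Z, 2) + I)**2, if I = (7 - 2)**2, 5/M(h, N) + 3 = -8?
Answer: 72900/121 ≈ 602.48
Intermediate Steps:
Z = -23/4 (Z = 1*(1/4) - 6*1 = 1/4 - 6 = -23/4 ≈ -5.7500)
M(h, N) = -5/11 (M(h, N) = 5/(-3 - 8) = 5/(-11) = 5*(-1/11) = -5/11)
I = 25 (I = 5**2 = 25)
(M(Z, 2) + I)**2 = (-5/11 + 25)**2 = (270/11)**2 = 72900/121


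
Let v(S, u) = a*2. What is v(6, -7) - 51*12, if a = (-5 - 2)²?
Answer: -514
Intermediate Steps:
a = 49 (a = (-7)² = 49)
v(S, u) = 98 (v(S, u) = 49*2 = 98)
v(6, -7) - 51*12 = 98 - 51*12 = 98 - 612 = -514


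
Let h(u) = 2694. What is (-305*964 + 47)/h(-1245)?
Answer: -97991/898 ≈ -109.12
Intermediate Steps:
(-305*964 + 47)/h(-1245) = (-305*964 + 47)/2694 = (-294020 + 47)*(1/2694) = -293973*1/2694 = -97991/898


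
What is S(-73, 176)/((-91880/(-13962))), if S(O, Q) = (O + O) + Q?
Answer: 20943/4594 ≈ 4.5588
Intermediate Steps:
S(O, Q) = Q + 2*O (S(O, Q) = 2*O + Q = Q + 2*O)
S(-73, 176)/((-91880/(-13962))) = (176 + 2*(-73))/((-91880/(-13962))) = (176 - 146)/((-91880*(-1/13962))) = 30/(45940/6981) = 30*(6981/45940) = 20943/4594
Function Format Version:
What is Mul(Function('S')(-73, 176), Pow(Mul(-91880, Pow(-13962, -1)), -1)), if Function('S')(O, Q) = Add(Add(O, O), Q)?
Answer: Rational(20943, 4594) ≈ 4.5588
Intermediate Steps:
Function('S')(O, Q) = Add(Q, Mul(2, O)) (Function('S')(O, Q) = Add(Mul(2, O), Q) = Add(Q, Mul(2, O)))
Mul(Function('S')(-73, 176), Pow(Mul(-91880, Pow(-13962, -1)), -1)) = Mul(Add(176, Mul(2, -73)), Pow(Mul(-91880, Pow(-13962, -1)), -1)) = Mul(Add(176, -146), Pow(Mul(-91880, Rational(-1, 13962)), -1)) = Mul(30, Pow(Rational(45940, 6981), -1)) = Mul(30, Rational(6981, 45940)) = Rational(20943, 4594)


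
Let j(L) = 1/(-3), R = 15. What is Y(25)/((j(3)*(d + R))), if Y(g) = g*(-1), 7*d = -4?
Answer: 525/101 ≈ 5.1980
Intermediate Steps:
d = -4/7 (d = (1/7)*(-4) = -4/7 ≈ -0.57143)
j(L) = -1/3
Y(g) = -g
Y(25)/((j(3)*(d + R))) = (-1*25)/((-(-4/7 + 15)/3)) = -25/((-1/3*101/7)) = -25/(-101/21) = -25*(-21/101) = 525/101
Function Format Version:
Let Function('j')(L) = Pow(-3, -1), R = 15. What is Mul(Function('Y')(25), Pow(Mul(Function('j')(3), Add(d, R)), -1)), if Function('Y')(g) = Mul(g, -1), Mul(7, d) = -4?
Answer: Rational(525, 101) ≈ 5.1980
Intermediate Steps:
d = Rational(-4, 7) (d = Mul(Rational(1, 7), -4) = Rational(-4, 7) ≈ -0.57143)
Function('j')(L) = Rational(-1, 3)
Function('Y')(g) = Mul(-1, g)
Mul(Function('Y')(25), Pow(Mul(Function('j')(3), Add(d, R)), -1)) = Mul(Mul(-1, 25), Pow(Mul(Rational(-1, 3), Add(Rational(-4, 7), 15)), -1)) = Mul(-25, Pow(Mul(Rational(-1, 3), Rational(101, 7)), -1)) = Mul(-25, Pow(Rational(-101, 21), -1)) = Mul(-25, Rational(-21, 101)) = Rational(525, 101)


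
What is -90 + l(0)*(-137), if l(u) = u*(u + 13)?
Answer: -90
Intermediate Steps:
l(u) = u*(13 + u)
-90 + l(0)*(-137) = -90 + (0*(13 + 0))*(-137) = -90 + (0*13)*(-137) = -90 + 0*(-137) = -90 + 0 = -90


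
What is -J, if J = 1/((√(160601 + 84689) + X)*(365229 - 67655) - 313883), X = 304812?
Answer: -18140762441/1645431965604076510797 + 297574*√245290/8227159828020382553985 ≈ -1.1007e-11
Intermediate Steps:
J = 1/(90703812205 + 297574*√245290) (J = 1/((√(160601 + 84689) + 304812)*(365229 - 67655) - 313883) = 1/((√245290 + 304812)*297574 - 313883) = 1/((304812 + √245290)*297574 - 313883) = 1/((90704126088 + 297574*√245290) - 313883) = 1/(90703812205 + 297574*√245290) ≈ 1.1007e-11)
-J = -(18140762441/1645431965604076510797 - 297574*√245290/8227159828020382553985) = -18140762441/1645431965604076510797 + 297574*√245290/8227159828020382553985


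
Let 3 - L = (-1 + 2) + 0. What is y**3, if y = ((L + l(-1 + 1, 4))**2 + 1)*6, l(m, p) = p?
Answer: 10941048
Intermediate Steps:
L = 2 (L = 3 - ((-1 + 2) + 0) = 3 - (1 + 0) = 3 - 1*1 = 3 - 1 = 2)
y = 222 (y = ((2 + 4)**2 + 1)*6 = (6**2 + 1)*6 = (36 + 1)*6 = 37*6 = 222)
y**3 = 222**3 = 10941048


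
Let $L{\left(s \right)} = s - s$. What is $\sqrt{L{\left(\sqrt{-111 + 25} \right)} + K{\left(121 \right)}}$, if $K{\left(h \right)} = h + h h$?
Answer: $11 \sqrt{122} \approx 121.5$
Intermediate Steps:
$K{\left(h \right)} = h + h^{2}$
$L{\left(s \right)} = 0$
$\sqrt{L{\left(\sqrt{-111 + 25} \right)} + K{\left(121 \right)}} = \sqrt{0 + 121 \left(1 + 121\right)} = \sqrt{0 + 121 \cdot 122} = \sqrt{0 + 14762} = \sqrt{14762} = 11 \sqrt{122}$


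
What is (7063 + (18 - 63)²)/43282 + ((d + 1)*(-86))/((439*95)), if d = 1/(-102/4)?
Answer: 29639902/142505985 ≈ 0.20799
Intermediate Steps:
d = -2/51 (d = 1/(-102*¼) = 1/(-51/2) = -2/51 ≈ -0.039216)
(7063 + (18 - 63)²)/43282 + ((d + 1)*(-86))/((439*95)) = (7063 + (18 - 63)²)/43282 + ((-2/51 + 1)*(-86))/((439*95)) = (7063 + (-45)²)*(1/43282) + ((49/51)*(-86))/41705 = (7063 + 2025)*(1/43282) - 4214/51*1/41705 = 9088*(1/43282) - 4214/2126955 = 4544/21641 - 4214/2126955 = 29639902/142505985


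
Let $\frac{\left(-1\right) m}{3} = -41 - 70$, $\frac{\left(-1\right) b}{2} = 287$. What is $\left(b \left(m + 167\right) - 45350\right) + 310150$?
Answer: $-22200$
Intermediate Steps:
$b = -574$ ($b = \left(-2\right) 287 = -574$)
$m = 333$ ($m = - 3 \left(-41 - 70\right) = \left(-3\right) \left(-111\right) = 333$)
$\left(b \left(m + 167\right) - 45350\right) + 310150 = \left(- 574 \left(333 + 167\right) - 45350\right) + 310150 = \left(\left(-574\right) 500 - 45350\right) + 310150 = \left(-287000 - 45350\right) + 310150 = -332350 + 310150 = -22200$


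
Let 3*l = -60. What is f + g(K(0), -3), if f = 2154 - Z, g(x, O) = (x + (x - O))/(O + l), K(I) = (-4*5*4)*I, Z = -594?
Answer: 63201/23 ≈ 2747.9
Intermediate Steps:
l = -20 (l = (1/3)*(-60) = -20)
K(I) = -80*I (K(I) = (-20*4)*I = -80*I)
g(x, O) = (-O + 2*x)/(-20 + O) (g(x, O) = (x + (x - O))/(O - 20) = (-O + 2*x)/(-20 + O))
f = 2748 (f = 2154 - 1*(-594) = 2154 + 594 = 2748)
f + g(K(0), -3) = 2748 + (-1*(-3) + 2*(-80*0))/(-20 - 3) = 2748 + (3 + 2*0)/(-23) = 2748 - (3 + 0)/23 = 2748 - 1/23*3 = 2748 - 3/23 = 63201/23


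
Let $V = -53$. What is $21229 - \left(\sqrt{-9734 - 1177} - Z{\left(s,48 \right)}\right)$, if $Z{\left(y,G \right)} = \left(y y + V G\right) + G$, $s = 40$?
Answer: $20333 - i \sqrt{10911} \approx 20333.0 - 104.46 i$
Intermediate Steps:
$Z{\left(y,G \right)} = y^{2} - 52 G$ ($Z{\left(y,G \right)} = \left(y y - 53 G\right) + G = \left(y^{2} - 53 G\right) + G = y^{2} - 52 G$)
$21229 - \left(\sqrt{-9734 - 1177} - Z{\left(s,48 \right)}\right) = 21229 - \left(\sqrt{-9734 - 1177} - \left(40^{2} - 2496\right)\right) = 21229 - \left(\sqrt{-10911} - \left(1600 - 2496\right)\right) = 21229 - \left(i \sqrt{10911} - -896\right) = 21229 - \left(i \sqrt{10911} + 896\right) = 21229 - \left(896 + i \sqrt{10911}\right) = 20333 - i \sqrt{10911}$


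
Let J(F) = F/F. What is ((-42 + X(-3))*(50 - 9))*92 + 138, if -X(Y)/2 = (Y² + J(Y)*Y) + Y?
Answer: -180918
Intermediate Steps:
J(F) = 1
X(Y) = -4*Y - 2*Y² (X(Y) = -2*((Y² + 1*Y) + Y) = -2*((Y² + Y) + Y) = -2*((Y + Y²) + Y) = -2*(Y² + 2*Y) = -4*Y - 2*Y²)
((-42 + X(-3))*(50 - 9))*92 + 138 = ((-42 - 2*(-3)*(2 - 3))*(50 - 9))*92 + 138 = ((-42 - 2*(-3)*(-1))*41)*92 + 138 = ((-42 - 6)*41)*92 + 138 = -48*41*92 + 138 = -1968*92 + 138 = -181056 + 138 = -180918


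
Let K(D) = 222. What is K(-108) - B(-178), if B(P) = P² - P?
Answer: -31640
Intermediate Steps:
K(-108) - B(-178) = 222 - (-178)*(-1 - 178) = 222 - (-178)*(-179) = 222 - 1*31862 = 222 - 31862 = -31640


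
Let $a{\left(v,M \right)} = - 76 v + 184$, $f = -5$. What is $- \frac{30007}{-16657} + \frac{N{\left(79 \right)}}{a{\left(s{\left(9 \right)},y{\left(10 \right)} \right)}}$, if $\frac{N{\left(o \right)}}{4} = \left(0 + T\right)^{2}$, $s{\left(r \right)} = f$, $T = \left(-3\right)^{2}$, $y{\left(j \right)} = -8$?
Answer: $\frac{1860068}{782879} \approx 2.3759$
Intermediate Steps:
$T = 9$
$s{\left(r \right)} = -5$
$N{\left(o \right)} = 324$ ($N{\left(o \right)} = 4 \left(0 + 9\right)^{2} = 4 \cdot 9^{2} = 4 \cdot 81 = 324$)
$a{\left(v,M \right)} = 184 - 76 v$
$- \frac{30007}{-16657} + \frac{N{\left(79 \right)}}{a{\left(s{\left(9 \right)},y{\left(10 \right)} \right)}} = - \frac{30007}{-16657} + \frac{324}{184 - -380} = \left(-30007\right) \left(- \frac{1}{16657}\right) + \frac{324}{184 + 380} = \frac{30007}{16657} + \frac{324}{564} = \frac{30007}{16657} + 324 \cdot \frac{1}{564} = \frac{30007}{16657} + \frac{27}{47} = \frac{1860068}{782879}$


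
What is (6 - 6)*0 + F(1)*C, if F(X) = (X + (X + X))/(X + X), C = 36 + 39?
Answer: 225/2 ≈ 112.50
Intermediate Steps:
C = 75
F(X) = 3/2 (F(X) = (X + 2*X)/((2*X)) = (3*X)*(1/(2*X)) = 3/2)
(6 - 6)*0 + F(1)*C = (6 - 6)*0 + (3/2)*75 = 0*0 + 225/2 = 0 + 225/2 = 225/2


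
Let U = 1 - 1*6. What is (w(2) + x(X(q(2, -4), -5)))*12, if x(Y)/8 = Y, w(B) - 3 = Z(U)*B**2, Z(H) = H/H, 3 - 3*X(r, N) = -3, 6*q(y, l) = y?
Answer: 276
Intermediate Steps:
q(y, l) = y/6
X(r, N) = 2 (X(r, N) = 1 - 1/3*(-3) = 1 + 1 = 2)
U = -5 (U = 1 - 6 = -5)
Z(H) = 1
w(B) = 3 + B**2 (w(B) = 3 + 1*B**2 = 3 + B**2)
x(Y) = 8*Y
(w(2) + x(X(q(2, -4), -5)))*12 = ((3 + 2**2) + 8*2)*12 = ((3 + 4) + 16)*12 = (7 + 16)*12 = 23*12 = 276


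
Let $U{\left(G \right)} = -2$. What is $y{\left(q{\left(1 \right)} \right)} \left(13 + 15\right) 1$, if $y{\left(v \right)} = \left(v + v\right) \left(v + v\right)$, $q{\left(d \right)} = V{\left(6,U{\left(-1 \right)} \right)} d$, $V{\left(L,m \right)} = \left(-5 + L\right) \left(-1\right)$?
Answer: $112$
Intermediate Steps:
$V{\left(L,m \right)} = 5 - L$
$q{\left(d \right)} = - d$ ($q{\left(d \right)} = \left(5 - 6\right) d = - d$)
$y{\left(v \right)} = 4 v^{2}$ ($y{\left(v \right)} = 2 v 2 v = 4 v^{2}$)
$y{\left(q{\left(1 \right)} \right)} \left(13 + 15\right) 1 = 4 \left(\left(-1\right) 1\right)^{2} \left(13 + 15\right) 1 = 4 \left(-1\right)^{2} \cdot 28 \cdot 1 = 4 \cdot 1 \cdot 28 = 4 \cdot 28 = 112$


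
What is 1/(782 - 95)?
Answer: 1/687 ≈ 0.0014556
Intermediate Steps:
1/(782 - 95) = 1/687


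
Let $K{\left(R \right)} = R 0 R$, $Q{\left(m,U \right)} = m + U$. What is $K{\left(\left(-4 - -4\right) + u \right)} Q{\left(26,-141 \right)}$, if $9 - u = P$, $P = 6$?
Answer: $0$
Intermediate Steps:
$u = 3$ ($u = 9 - 6 = 3$)
$Q{\left(m,U \right)} = U + m$
$K{\left(R \right)} = 0$ ($K{\left(R \right)} = 0 R = 0$)
$K{\left(\left(-4 - -4\right) + u \right)} Q{\left(26,-141 \right)} = 0 \left(-141 + 26\right) = 0 \left(-115\right) = 0$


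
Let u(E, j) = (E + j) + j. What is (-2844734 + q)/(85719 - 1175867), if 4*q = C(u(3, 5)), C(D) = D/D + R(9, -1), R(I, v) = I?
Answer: 5689463/2180296 ≈ 2.6095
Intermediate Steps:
u(E, j) = E + 2*j
C(D) = 10 (C(D) = D/D + 9 = 1 + 9 = 10)
q = 5/2 (q = (¼)*10 = 5/2 ≈ 2.5000)
(-2844734 + q)/(85719 - 1175867) = (-2844734 + 5/2)/(85719 - 1175867) = -5689463/2/(-1090148) = -5689463/2*(-1/1090148) = 5689463/2180296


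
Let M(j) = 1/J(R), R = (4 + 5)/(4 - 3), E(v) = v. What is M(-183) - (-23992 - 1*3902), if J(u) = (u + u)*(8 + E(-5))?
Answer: 1506277/54 ≈ 27894.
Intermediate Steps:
R = 9 (R = 9/1 = 9*1 = 9)
J(u) = 6*u (J(u) = (u + u)*(8 - 5) = (2*u)*3 = 6*u)
M(j) = 1/54 (M(j) = 1/(6*9) = 1/54)
M(-183) - (-23992 - 1*3902) = 1/54 - (-23992 - 1*3902) = 1/54 - (-23992 - 3902) = 1/54 - 1*(-27894) = 1/54 + 27894 = 1506277/54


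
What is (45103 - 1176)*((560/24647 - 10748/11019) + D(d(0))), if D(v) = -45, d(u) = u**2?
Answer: -78316026954061/38797899 ≈ -2.0186e+6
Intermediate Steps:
(45103 - 1176)*((560/24647 - 10748/11019) + D(d(0))) = (45103 - 1176)*((560/24647 - 10748/11019) - 45) = 43927*((560*(1/24647) - 10748*1/11019) - 45) = 43927*((80/3521 - 10748/11019) - 45) = 43927*(-36962188/38797899 - 45) = 43927*(-1782867643/38797899) = -78316026954061/38797899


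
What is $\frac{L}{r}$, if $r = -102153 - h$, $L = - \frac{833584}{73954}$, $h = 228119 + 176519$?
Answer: $\frac{416792}{18739610807} \approx 2.2241 \cdot 10^{-5}$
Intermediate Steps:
$h = 404638$
$L = - \frac{416792}{36977}$ ($L = \left(-833584\right) \frac{1}{73954} = - \frac{416792}{36977} \approx -11.272$)
$r = -506791$ ($r = -102153 - 404638 = -506791$)
$\frac{L}{r} = - \frac{416792}{36977 \left(-506791\right)} = \left(- \frac{416792}{36977}\right) \left(- \frac{1}{506791}\right) = \frac{416792}{18739610807}$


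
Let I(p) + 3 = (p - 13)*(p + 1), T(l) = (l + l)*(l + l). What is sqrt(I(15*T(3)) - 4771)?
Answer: sqrt(280333) ≈ 529.46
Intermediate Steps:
T(l) = 4*l**2 (T(l) = (2*l)*(2*l) = 4*l**2)
I(p) = -3 + (1 + p)*(-13 + p) (I(p) = -3 + (p - 13)*(p + 1) = -3 + (-13 + p)*(1 + p) = -3 + (1 + p)*(-13 + p))
sqrt(I(15*T(3)) - 4771) = sqrt((-16 + (15*(4*3**2))**2 - 180*4*3**2) - 4771) = sqrt((-16 + (15*(4*9))**2 - 180*4*9) - 4771) = sqrt((-16 + (15*36)**2 - 180*36) - 4771) = sqrt((-16 + 540**2 - 12*540) - 4771) = sqrt((-16 + 291600 - 6480) - 4771) = sqrt(285104 - 4771) = sqrt(280333)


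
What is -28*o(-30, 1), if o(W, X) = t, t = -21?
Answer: 588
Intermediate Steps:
o(W, X) = -21
-28*o(-30, 1) = -28*(-21) = 588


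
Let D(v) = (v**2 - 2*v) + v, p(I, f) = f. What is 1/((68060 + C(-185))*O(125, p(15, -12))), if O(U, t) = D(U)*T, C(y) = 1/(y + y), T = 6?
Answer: 37/234194450700 ≈ 1.5799e-10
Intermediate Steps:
D(v) = v**2 - v
C(y) = 1/(2*y)
O(U, t) = 6*U*(-1 + U) (O(U, t) = (U*(-1 + U))*6 = 6*U*(-1 + U))
1/((68060 + C(-185))*O(125, p(15, -12))) = 1/((68060 + (1/2)/(-185))*((6*125*(-1 + 125)))) = 1/((68060 + (1/2)*(-1/185))*((6*125*124))) = 1/((68060 - 1/370)*93000) = (1/93000)/(25182199/370) = (370/25182199)*(1/93000) = 37/234194450700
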